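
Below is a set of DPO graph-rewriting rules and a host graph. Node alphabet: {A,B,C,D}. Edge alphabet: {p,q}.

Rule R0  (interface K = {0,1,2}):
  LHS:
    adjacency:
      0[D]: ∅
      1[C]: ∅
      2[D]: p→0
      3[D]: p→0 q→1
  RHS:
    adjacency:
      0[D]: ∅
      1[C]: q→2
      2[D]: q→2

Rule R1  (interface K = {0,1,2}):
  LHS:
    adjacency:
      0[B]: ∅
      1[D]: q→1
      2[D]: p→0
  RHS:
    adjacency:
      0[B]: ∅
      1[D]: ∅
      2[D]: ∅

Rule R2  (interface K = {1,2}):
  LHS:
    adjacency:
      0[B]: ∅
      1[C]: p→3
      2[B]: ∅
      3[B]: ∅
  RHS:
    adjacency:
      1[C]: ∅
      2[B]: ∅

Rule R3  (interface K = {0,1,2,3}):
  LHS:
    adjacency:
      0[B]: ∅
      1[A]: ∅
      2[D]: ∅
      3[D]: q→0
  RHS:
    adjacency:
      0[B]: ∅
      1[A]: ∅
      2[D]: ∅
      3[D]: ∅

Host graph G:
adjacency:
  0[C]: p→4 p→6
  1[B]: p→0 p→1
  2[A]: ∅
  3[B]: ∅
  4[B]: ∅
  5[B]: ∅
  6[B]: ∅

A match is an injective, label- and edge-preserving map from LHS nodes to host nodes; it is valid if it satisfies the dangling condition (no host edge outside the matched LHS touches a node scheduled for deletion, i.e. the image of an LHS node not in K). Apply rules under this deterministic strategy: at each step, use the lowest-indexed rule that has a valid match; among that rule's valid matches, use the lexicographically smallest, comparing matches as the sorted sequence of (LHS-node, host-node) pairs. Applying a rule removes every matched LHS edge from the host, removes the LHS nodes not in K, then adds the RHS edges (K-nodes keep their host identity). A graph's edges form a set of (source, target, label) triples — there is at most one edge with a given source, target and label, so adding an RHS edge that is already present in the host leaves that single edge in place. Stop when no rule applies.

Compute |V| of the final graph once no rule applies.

start.  V:7 E:4  edges: 0-p->4 0-p->6 1-p->0 1-p->1
1. fire R2 via {0↦3, 1↦0, 2↦1, 3↦4}  →  V:5 E:3  edges: 0-p->6 1-p->0 1-p->1
2. fire R2 via {0↦5, 1↦0, 2↦1, 3↦6}  →  V:3 E:2  edges: 1-p->0 1-p->1
final graph: no rule applies after step 2
NF nodes: {0:C, 1:B, 2:A}

Answer: 3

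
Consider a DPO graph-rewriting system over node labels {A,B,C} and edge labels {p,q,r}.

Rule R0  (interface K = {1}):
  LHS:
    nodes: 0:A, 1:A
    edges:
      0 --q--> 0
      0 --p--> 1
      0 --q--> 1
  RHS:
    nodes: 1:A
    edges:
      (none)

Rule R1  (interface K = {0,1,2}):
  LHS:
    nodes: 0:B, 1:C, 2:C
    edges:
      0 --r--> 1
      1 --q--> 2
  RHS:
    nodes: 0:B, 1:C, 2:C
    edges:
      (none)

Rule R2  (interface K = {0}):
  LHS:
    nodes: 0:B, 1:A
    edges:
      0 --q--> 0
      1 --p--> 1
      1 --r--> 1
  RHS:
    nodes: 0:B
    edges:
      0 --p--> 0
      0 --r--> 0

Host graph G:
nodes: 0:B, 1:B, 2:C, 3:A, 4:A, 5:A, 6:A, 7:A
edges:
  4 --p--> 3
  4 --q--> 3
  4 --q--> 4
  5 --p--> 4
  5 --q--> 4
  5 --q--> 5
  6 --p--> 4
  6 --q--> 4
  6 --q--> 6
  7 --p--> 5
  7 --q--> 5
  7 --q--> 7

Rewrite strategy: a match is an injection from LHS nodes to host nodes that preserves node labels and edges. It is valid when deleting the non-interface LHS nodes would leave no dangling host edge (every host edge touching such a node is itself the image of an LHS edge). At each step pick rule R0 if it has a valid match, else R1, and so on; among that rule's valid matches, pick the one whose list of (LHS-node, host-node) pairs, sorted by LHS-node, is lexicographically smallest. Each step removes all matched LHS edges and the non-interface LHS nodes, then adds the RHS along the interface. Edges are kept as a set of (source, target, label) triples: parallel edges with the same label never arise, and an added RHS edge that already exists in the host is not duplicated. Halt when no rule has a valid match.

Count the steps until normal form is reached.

Answer: 4

Derivation:
start.  V:8 E:12  edges: 4-p->3 4-q->3 4-q->4 5-p->4 5-q->4 5-q->5 6-p->4 6-q->4 6-q->6 7-p->5 7-q->5 7-q->7
1. fire R0 via {0↦6, 1↦4}  →  V:7 E:9  edges: 4-p->3 4-q->3 4-q->4 5-p->4 5-q->4 5-q->5 7-p->5 7-q->5 7-q->7
2. fire R0 via {0↦7, 1↦5}  →  V:6 E:6  edges: 4-p->3 4-q->3 4-q->4 5-p->4 5-q->4 5-q->5
3. fire R0 via {0↦5, 1↦4}  →  V:5 E:3  edges: 4-p->3 4-q->3 4-q->4
4. fire R0 via {0↦4, 1↦3}  →  V:4 E:0  edges: ∅
final graph: no rule applies after step 4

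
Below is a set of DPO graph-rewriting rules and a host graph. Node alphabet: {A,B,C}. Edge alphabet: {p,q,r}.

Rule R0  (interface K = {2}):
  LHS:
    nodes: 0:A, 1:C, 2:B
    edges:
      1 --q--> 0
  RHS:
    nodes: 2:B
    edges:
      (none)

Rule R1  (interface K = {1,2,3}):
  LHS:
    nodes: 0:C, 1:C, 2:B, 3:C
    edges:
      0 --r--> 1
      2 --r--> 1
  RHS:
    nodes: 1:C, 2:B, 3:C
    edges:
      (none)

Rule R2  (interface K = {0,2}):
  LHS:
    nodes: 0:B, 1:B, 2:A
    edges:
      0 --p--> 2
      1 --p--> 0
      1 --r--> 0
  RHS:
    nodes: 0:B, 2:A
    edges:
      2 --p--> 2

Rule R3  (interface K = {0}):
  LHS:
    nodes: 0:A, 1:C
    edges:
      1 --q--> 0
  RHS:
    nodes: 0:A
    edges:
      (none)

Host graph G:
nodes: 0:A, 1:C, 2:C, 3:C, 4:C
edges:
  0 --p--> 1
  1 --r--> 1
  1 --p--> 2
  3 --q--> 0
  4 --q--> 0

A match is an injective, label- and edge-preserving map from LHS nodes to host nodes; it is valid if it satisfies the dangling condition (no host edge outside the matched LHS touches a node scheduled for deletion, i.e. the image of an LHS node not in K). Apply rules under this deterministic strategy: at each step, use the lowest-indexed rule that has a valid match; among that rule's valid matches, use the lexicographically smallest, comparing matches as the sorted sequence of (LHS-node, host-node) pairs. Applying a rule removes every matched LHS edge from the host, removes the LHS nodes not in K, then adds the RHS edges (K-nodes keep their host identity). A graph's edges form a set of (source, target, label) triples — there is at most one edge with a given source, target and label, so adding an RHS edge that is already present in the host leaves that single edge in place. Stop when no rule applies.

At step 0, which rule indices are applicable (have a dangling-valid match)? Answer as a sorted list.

R0: no valid match — LHS pattern not found
R1: no valid match — LHS pattern not found
R2: no valid match — LHS pattern not found
R3: 2 valid matches — {0↦0, 1↦3}, {0↦0, 1↦4}

Answer: [R3]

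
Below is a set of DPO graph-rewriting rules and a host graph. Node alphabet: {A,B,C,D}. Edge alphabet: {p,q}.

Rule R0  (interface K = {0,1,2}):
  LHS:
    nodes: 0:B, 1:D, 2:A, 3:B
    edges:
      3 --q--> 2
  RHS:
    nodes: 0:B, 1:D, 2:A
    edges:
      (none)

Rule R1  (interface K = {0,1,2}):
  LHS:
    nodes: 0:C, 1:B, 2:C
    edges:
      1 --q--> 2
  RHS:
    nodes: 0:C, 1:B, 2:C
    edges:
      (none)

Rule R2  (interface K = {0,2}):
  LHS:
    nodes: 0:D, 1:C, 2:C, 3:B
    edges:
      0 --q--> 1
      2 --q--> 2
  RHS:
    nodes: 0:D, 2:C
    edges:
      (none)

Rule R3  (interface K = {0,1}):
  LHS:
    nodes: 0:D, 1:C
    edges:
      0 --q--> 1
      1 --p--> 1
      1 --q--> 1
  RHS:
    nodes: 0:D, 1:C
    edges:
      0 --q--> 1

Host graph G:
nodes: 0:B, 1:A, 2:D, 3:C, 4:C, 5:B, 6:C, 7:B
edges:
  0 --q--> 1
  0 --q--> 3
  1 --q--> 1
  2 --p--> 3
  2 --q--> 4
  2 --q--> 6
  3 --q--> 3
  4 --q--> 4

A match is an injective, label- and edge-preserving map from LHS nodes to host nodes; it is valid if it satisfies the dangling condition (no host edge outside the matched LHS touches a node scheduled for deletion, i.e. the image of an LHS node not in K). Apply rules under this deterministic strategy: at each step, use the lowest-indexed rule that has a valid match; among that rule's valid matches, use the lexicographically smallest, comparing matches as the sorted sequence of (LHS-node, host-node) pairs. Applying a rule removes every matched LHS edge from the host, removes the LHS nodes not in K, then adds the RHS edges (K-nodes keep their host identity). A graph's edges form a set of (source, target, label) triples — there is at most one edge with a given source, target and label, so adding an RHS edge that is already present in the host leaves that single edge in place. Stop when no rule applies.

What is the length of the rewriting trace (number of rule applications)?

[0] host  ⇒  8 nodes, 8 edges  {0-q->1 0-q->3 1-q->1 2-p->3 2-q->4 2-q->6 3-q->3 4-q->4}
[1] R1 @ {0↦4, 1↦0, 2↦3}  ⇒  8 nodes, 7 edges  {0-q->1 1-q->1 2-p->3 2-q->4 2-q->6 3-q->3 4-q->4}
[2] R0 @ {0↦5, 1↦2, 2↦1, 3↦0}  ⇒  7 nodes, 6 edges  {1-q->1 2-p->3 2-q->4 2-q->6 3-q->3 4-q->4}
[3] R2 @ {0↦2, 1↦6, 2↦3, 3↦5}  ⇒  5 nodes, 4 edges  {1-q->1 2-p->3 2-q->4 4-q->4}
normal form: no rule applies after step 3

Answer: 3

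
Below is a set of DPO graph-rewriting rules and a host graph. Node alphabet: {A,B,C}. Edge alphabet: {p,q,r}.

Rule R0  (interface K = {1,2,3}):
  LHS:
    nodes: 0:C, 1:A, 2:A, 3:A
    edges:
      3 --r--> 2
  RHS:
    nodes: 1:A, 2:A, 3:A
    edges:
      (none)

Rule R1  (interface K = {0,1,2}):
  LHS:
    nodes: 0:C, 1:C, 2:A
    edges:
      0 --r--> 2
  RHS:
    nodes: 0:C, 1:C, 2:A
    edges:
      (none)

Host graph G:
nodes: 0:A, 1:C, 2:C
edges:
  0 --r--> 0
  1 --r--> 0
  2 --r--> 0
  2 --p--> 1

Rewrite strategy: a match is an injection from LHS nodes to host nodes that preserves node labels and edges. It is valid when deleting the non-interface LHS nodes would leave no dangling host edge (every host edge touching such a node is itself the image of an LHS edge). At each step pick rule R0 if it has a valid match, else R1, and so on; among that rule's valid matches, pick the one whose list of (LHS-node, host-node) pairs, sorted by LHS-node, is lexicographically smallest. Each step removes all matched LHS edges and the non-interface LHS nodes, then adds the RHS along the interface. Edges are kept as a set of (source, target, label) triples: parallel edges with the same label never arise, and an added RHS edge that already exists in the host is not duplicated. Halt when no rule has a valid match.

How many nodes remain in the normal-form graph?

Answer: 3

Derivation:
initial: |V|=3 |E|=4  E = 0-r->0 1-r->0 2-r->0 2-p->1
step 1: apply R1 at {0↦1, 1↦2, 2↦0}  → |V|=3 |E|=3  E = 0-r->0 2-r->0 2-p->1
step 2: apply R1 at {0↦2, 1↦1, 2↦0}  → |V|=3 |E|=2  E = 0-r->0 2-p->1
final graph: no rule applies after step 2
NF nodes: {0:A, 1:C, 2:C}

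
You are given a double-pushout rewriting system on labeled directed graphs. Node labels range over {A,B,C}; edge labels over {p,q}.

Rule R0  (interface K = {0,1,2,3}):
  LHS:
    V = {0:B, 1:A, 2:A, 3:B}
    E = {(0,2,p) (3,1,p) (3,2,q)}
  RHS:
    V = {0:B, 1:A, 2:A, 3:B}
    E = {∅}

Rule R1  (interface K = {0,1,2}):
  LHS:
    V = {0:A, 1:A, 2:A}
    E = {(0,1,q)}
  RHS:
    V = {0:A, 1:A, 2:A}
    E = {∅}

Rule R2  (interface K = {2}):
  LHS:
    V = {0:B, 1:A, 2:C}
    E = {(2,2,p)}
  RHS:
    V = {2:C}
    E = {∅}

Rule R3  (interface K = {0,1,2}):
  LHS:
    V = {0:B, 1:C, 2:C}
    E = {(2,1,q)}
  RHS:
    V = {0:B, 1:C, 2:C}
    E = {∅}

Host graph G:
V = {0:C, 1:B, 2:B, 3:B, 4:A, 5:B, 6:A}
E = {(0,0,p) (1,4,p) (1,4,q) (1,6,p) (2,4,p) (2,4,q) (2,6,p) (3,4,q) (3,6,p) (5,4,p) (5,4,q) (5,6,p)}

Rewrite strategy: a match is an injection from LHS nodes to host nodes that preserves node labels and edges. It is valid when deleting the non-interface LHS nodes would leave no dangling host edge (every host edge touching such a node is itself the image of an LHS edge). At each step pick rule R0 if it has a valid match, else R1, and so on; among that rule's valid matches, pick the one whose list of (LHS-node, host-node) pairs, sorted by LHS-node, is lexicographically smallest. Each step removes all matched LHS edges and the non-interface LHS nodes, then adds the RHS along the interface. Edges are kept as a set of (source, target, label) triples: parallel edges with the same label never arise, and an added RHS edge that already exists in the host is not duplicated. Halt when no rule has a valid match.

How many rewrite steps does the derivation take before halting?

[0] host  ⇒  7 nodes, 12 edges  {0-p->0 1-p->4 1-q->4 1-p->6 2-p->4 2-q->4 2-p->6 3-q->4 3-p->6 5-p->4 5-q->4 5-p->6}
[1] R0 @ {0↦1, 1↦6, 2↦4, 3↦2}  ⇒  7 nodes, 9 edges  {0-p->0 1-q->4 1-p->6 2-p->4 3-q->4 3-p->6 5-p->4 5-q->4 5-p->6}
[2] R0 @ {0↦2, 1↦6, 2↦4, 3↦1}  ⇒  7 nodes, 6 edges  {0-p->0 3-q->4 3-p->6 5-p->4 5-q->4 5-p->6}
[3] R0 @ {0↦5, 1↦6, 2↦4, 3↦3}  ⇒  7 nodes, 3 edges  {0-p->0 5-q->4 5-p->6}
final graph: no rule applies after step 3

Answer: 3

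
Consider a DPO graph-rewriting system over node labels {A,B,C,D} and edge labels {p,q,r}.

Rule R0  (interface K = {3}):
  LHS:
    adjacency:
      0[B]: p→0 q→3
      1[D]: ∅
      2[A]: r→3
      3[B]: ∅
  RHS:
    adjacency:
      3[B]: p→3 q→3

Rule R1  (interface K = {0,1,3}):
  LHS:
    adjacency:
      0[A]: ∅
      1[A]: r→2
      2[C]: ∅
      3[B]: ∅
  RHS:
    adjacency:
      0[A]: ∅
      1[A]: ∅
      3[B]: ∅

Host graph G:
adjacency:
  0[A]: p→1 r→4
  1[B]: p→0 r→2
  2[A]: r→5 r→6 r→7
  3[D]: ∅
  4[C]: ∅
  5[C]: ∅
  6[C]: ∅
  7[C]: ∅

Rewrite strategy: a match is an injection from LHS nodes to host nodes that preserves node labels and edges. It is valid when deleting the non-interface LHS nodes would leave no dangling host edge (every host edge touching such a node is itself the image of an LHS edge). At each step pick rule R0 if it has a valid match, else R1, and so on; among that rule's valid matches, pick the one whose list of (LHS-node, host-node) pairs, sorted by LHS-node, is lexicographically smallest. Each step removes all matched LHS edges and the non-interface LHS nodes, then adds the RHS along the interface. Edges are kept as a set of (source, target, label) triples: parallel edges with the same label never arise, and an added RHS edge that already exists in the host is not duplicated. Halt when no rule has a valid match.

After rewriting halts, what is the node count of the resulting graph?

Answer: 4

Derivation:
initial: |V|=8 |E|=7  E = 0-p->1 0-r->4 1-p->0 1-r->2 2-r->5 2-r->6 2-r->7
step 1: apply R1 at {0↦0, 1↦2, 2↦5, 3↦1}  → |V|=7 |E|=6  E = 0-p->1 0-r->4 1-p->0 1-r->2 2-r->6 2-r->7
step 2: apply R1 at {0↦0, 1↦2, 2↦6, 3↦1}  → |V|=6 |E|=5  E = 0-p->1 0-r->4 1-p->0 1-r->2 2-r->7
step 3: apply R1 at {0↦0, 1↦2, 2↦7, 3↦1}  → |V|=5 |E|=4  E = 0-p->1 0-r->4 1-p->0 1-r->2
step 4: apply R1 at {0↦2, 1↦0, 2↦4, 3↦1}  → |V|=4 |E|=3  E = 0-p->1 1-p->0 1-r->2
normal form: no rule applies after step 4
NF nodes: {0:A, 1:B, 2:A, 3:D}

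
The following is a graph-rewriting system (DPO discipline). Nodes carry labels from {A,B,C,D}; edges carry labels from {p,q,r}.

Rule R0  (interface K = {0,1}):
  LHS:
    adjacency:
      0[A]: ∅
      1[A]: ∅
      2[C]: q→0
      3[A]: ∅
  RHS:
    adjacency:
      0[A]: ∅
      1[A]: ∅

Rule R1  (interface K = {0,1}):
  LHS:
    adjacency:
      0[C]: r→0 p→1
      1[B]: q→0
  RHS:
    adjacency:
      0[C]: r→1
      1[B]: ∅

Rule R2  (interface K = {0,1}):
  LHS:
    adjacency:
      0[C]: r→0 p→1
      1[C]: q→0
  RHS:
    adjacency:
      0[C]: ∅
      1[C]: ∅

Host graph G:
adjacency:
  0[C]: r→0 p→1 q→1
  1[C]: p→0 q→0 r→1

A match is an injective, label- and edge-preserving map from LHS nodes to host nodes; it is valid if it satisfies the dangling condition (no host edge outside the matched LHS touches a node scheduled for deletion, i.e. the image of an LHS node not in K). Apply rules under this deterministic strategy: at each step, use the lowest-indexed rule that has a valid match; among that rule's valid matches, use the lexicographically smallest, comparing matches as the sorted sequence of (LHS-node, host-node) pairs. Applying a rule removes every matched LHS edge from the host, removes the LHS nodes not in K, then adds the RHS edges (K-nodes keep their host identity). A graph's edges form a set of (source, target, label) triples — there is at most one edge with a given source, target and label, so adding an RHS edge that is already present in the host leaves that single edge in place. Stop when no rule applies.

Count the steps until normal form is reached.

Answer: 2

Derivation:
initial: |V|=2 |E|=6  E = 0-r->0 0-p->1 0-q->1 1-p->0 1-q->0 1-r->1
step 1: apply R2 at {0↦0, 1↦1}  → |V|=2 |E|=3  E = 0-q->1 1-p->0 1-r->1
step 2: apply R2 at {0↦1, 1↦0}  → |V|=2 |E|=0  E = ∅
halt: no rule applies after step 2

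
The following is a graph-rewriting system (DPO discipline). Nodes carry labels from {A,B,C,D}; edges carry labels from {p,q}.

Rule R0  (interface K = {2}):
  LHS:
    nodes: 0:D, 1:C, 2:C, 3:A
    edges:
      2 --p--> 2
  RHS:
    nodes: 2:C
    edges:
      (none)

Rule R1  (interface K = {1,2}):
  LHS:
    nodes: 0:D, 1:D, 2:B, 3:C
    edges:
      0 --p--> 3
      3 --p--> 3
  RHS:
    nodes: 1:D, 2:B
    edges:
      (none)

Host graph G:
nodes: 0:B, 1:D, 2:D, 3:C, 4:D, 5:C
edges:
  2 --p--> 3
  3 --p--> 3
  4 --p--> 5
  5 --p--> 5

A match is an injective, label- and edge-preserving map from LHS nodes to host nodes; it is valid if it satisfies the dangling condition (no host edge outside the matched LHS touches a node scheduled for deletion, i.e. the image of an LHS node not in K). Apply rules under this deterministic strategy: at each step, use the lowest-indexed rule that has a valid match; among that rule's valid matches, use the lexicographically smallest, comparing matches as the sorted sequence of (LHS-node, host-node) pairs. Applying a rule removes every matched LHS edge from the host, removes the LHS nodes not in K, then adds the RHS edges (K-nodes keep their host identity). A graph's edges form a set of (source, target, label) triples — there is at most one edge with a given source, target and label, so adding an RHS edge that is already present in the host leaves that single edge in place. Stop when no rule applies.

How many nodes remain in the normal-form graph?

start.  V:6 E:4  edges: 2-p->3 3-p->3 4-p->5 5-p->5
1. fire R1 via {0↦2, 1↦1, 2↦0, 3↦3}  →  V:4 E:2  edges: 4-p->5 5-p->5
2. fire R1 via {0↦4, 1↦1, 2↦0, 3↦5}  →  V:2 E:0  edges: ∅
final graph: no rule applies after step 2
NF nodes: {0:B, 1:D}

Answer: 2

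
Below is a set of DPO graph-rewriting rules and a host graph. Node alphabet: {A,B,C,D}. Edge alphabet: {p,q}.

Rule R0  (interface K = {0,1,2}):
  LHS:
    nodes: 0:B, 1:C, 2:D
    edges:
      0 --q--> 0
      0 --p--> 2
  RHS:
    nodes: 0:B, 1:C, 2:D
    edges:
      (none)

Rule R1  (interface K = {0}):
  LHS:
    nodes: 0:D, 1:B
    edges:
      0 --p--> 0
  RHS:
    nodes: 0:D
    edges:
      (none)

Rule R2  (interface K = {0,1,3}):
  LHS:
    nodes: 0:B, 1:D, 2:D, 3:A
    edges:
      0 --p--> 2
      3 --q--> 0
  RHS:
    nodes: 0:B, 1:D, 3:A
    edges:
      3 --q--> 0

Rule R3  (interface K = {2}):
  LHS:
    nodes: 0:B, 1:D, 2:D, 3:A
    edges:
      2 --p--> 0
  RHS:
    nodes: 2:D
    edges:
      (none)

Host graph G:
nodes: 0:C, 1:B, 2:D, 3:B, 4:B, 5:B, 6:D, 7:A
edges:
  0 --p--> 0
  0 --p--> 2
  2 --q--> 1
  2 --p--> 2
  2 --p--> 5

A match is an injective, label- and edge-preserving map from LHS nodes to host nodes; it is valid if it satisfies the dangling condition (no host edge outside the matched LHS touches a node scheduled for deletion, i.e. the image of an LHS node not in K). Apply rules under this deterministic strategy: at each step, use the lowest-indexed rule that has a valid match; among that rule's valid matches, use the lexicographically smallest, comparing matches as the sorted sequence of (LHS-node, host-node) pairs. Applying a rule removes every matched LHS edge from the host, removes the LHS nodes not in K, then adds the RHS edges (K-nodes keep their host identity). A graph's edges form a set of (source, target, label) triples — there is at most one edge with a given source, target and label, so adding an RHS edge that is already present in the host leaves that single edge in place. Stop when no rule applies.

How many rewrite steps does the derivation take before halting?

initial: |V|=8 |E|=5  E = 0-p->0 0-p->2 2-q->1 2-p->2 2-p->5
step 1: apply R1 at {0↦2, 1↦3}  → |V|=7 |E|=4  E = 0-p->0 0-p->2 2-q->1 2-p->5
step 2: apply R3 at {0↦5, 1↦6, 2↦2, 3↦7}  → |V|=4 |E|=3  E = 0-p->0 0-p->2 2-q->1
final graph: no rule applies after step 2

Answer: 2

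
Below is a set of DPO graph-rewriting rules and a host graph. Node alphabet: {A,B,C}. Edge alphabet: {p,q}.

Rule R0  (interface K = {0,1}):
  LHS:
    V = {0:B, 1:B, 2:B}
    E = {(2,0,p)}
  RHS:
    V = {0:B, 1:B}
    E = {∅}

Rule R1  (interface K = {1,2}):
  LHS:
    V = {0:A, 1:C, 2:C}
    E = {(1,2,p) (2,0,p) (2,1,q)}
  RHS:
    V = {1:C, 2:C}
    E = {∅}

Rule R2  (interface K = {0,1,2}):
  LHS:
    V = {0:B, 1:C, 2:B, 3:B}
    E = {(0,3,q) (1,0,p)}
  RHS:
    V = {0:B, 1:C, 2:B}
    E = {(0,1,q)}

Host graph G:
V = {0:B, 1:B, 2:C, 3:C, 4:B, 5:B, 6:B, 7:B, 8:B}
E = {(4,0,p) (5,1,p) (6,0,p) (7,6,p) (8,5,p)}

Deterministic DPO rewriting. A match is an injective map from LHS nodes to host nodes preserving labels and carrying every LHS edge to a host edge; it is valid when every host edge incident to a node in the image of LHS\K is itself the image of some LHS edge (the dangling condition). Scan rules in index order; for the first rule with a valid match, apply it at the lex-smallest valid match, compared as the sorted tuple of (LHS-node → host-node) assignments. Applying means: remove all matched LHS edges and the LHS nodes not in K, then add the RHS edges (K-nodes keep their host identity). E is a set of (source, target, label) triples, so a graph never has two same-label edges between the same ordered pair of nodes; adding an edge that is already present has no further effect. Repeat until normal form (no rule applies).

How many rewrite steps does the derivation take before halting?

initial: |V|=9 |E|=5  E = 4-p->0 5-p->1 6-p->0 7-p->6 8-p->5
step 1: apply R0 at {0↦0, 1↦1, 2↦4}  → |V|=8 |E|=4  E = 5-p->1 6-p->0 7-p->6 8-p->5
step 2: apply R0 at {0↦5, 1↦0, 2↦8}  → |V|=7 |E|=3  E = 5-p->1 6-p->0 7-p->6
step 3: apply R0 at {0↦1, 1↦0, 2↦5}  → |V|=6 |E|=2  E = 6-p->0 7-p->6
step 4: apply R0 at {0↦6, 1↦0, 2↦7}  → |V|=5 |E|=1  E = 6-p->0
step 5: apply R0 at {0↦0, 1↦1, 2↦6}  → |V|=4 |E|=0  E = ∅
halt: no rule applies after step 5

Answer: 5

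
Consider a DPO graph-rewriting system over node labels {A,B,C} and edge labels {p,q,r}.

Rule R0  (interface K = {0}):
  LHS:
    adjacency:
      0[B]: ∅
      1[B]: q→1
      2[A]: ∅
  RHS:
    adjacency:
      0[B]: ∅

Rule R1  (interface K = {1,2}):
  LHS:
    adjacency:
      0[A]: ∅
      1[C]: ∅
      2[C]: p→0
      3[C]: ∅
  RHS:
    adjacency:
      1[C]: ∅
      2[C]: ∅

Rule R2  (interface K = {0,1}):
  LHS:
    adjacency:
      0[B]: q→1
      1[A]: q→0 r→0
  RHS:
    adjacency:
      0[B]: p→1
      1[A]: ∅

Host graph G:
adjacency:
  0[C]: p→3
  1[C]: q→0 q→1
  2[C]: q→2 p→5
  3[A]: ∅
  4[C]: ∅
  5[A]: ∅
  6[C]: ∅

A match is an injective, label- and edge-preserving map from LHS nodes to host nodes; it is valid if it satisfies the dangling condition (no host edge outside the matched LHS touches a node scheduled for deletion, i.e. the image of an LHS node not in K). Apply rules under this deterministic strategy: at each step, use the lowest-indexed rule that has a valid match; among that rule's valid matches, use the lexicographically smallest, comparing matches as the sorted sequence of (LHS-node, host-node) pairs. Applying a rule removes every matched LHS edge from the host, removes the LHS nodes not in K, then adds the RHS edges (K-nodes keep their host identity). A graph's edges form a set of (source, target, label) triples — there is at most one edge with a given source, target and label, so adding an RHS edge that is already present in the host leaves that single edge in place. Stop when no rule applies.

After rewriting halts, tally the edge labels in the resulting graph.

initial: |V|=7 |E|=5  E = 0-p->3 1-q->0 1-q->1 2-q->2 2-p->5
step 1: apply R1 at {0↦3, 1↦1, 2↦0, 3↦4}  → |V|=5 |E|=4  E = 1-q->0 1-q->1 2-q->2 2-p->5
step 2: apply R1 at {0↦5, 1↦0, 2↦2, 3↦6}  → |V|=3 |E|=3  E = 1-q->0 1-q->1 2-q->2
normal form: no rule applies after step 2
NF edges: [(1, 0, 'q'), (1, 1, 'q'), (2, 2, 'q')]

Answer: q:3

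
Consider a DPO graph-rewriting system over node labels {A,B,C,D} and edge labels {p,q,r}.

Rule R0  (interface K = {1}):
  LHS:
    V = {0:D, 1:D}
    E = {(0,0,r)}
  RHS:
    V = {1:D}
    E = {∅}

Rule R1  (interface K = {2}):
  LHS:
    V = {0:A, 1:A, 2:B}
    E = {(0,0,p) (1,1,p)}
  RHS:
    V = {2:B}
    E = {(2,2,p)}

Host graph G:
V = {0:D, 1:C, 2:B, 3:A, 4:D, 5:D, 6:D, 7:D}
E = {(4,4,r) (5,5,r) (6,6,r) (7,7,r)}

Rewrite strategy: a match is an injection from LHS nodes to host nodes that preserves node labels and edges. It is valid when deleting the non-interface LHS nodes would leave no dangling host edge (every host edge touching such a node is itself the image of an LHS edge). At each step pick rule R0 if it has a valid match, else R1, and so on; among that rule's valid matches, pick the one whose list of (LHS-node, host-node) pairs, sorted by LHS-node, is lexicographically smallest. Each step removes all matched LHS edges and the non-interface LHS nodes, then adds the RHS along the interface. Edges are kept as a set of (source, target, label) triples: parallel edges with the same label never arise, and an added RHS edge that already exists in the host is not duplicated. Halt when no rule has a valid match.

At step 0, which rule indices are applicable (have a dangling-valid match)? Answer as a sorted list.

R0: 16 valid matches — {0↦4, 1↦0}, {0↦4, 1↦5}, {0↦4, 1↦6} (+13 more)
R1: no valid match — LHS pattern not found

Answer: [R0]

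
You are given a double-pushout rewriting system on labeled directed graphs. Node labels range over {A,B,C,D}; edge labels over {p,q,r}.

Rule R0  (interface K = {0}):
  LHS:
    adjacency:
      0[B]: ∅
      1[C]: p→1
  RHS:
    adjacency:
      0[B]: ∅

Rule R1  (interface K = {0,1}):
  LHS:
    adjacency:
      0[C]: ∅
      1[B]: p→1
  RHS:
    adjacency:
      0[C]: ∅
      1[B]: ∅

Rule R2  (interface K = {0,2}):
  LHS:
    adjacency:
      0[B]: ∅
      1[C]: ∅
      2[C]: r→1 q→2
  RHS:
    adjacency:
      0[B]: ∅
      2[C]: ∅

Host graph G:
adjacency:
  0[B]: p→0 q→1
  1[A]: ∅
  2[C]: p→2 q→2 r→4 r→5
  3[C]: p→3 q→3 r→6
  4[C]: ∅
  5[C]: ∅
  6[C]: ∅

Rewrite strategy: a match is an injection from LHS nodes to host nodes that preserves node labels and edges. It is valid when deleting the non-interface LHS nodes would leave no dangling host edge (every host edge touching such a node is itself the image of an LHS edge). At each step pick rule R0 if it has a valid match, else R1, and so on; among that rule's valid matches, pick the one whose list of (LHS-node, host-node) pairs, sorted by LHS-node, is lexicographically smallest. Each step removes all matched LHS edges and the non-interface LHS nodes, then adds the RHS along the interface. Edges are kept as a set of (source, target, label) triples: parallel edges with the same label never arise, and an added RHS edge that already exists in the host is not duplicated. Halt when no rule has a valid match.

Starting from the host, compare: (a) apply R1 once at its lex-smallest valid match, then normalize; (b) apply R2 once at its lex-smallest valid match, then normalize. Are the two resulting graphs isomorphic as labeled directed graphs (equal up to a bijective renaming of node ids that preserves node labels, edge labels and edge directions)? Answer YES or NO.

branch R1-first: apply at {0↦2, 1↦0} → |E|=8, then 3 more step(s) → NF |V|=4 |E|=3 V={0:B, 1:A, 2:C, 5:C} E=0-q->1 2-p->2 2-r->5
branch R2-first: apply at {0↦0, 1↦4, 2↦2} → |E|=7, then 3 more step(s) → NF |V|=4 |E|=3 V={0:B, 1:A, 2:C, 5:C} E=0-q->1 2-p->2 2-r->5
graphs isomorphic (equal up to label-preserving node renaming)

Answer: YES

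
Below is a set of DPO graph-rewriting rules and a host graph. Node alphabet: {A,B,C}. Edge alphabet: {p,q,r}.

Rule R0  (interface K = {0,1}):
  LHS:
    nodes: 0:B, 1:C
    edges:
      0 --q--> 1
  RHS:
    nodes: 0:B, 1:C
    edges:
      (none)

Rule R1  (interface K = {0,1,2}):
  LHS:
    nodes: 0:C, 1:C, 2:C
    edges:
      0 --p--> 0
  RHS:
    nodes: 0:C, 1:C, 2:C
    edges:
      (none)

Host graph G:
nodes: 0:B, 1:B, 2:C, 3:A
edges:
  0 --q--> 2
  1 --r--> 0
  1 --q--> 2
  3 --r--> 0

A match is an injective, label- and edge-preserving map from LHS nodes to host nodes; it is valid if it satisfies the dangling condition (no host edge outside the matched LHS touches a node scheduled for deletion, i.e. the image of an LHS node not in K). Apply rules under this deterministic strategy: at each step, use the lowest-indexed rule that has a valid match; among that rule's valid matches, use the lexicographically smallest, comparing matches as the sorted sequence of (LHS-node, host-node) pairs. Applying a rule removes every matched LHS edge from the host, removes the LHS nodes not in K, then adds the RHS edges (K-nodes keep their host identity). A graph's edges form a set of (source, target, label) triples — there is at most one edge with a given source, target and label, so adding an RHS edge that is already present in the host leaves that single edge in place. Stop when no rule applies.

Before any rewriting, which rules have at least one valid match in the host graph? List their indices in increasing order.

R0: 2 valid matches — {0↦0, 1↦2}, {0↦1, 1↦2}
R1: no valid match — LHS pattern not found

Answer: [R0]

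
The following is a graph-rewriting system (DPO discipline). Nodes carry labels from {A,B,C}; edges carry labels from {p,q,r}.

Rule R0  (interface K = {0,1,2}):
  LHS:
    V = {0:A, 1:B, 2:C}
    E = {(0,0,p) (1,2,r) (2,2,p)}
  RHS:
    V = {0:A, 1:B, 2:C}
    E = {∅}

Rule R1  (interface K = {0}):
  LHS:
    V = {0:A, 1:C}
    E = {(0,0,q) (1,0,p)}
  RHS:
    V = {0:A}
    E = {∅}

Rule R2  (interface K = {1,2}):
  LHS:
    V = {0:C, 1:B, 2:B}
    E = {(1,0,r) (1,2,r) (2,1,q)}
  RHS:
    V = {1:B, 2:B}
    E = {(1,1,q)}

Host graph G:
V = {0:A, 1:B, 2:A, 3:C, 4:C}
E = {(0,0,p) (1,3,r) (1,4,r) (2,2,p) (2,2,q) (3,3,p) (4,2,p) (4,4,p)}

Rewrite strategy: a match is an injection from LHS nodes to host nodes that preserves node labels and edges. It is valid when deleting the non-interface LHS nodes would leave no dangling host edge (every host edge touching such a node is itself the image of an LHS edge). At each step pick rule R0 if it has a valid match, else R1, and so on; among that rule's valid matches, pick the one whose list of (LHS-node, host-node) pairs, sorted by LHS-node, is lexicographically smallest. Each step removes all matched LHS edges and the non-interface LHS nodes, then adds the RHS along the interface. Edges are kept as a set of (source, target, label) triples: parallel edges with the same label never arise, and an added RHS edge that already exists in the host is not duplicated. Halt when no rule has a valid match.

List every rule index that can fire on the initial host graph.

R0: 4 valid matches — {0↦0, 1↦1, 2↦3}, {0↦0, 1↦1, 2↦4}, {0↦2, 1↦1, 2↦3} (+1 more)
R1: no valid match — 1 raw match, all fail dangling condition
R2: no valid match — LHS pattern not found

Answer: [R0]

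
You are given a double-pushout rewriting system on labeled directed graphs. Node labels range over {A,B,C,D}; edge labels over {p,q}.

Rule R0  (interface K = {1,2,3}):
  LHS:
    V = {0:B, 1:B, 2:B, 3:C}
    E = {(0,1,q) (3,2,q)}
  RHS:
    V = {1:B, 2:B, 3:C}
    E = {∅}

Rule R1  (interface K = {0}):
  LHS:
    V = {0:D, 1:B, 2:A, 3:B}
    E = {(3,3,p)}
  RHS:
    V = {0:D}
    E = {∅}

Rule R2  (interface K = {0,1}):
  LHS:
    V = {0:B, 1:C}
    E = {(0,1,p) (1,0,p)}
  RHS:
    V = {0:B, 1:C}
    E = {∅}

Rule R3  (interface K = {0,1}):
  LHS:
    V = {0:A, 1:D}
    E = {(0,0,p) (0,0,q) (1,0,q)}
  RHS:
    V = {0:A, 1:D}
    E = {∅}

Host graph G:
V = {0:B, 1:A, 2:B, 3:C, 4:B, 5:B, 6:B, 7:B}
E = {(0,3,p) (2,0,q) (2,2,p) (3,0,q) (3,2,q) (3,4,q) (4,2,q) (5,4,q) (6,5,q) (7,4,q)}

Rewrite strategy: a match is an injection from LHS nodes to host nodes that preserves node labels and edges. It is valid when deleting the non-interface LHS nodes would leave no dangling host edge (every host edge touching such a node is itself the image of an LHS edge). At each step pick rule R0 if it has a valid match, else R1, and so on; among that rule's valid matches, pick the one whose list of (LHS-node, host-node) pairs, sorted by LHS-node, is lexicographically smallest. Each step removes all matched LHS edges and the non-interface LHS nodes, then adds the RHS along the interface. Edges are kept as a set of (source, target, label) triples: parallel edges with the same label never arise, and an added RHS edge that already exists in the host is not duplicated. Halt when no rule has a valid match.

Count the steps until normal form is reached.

start.  V:8 E:10  edges: 0-p->3 2-q->0 2-p->2 3-q->0 3-q->2 3-q->4 4-q->2 5-q->4 6-q->5 7-q->4
1. fire R0 via {0↦6, 1↦5, 2↦0, 3↦3}  →  V:7 E:8  edges: 0-p->3 2-q->0 2-p->2 3-q->2 3-q->4 4-q->2 5-q->4 7-q->4
2. fire R0 via {0↦5, 1↦4, 2↦2, 3↦3}  →  V:6 E:6  edges: 0-p->3 2-q->0 2-p->2 3-q->4 4-q->2 7-q->4
final graph: no rule applies after step 2

Answer: 2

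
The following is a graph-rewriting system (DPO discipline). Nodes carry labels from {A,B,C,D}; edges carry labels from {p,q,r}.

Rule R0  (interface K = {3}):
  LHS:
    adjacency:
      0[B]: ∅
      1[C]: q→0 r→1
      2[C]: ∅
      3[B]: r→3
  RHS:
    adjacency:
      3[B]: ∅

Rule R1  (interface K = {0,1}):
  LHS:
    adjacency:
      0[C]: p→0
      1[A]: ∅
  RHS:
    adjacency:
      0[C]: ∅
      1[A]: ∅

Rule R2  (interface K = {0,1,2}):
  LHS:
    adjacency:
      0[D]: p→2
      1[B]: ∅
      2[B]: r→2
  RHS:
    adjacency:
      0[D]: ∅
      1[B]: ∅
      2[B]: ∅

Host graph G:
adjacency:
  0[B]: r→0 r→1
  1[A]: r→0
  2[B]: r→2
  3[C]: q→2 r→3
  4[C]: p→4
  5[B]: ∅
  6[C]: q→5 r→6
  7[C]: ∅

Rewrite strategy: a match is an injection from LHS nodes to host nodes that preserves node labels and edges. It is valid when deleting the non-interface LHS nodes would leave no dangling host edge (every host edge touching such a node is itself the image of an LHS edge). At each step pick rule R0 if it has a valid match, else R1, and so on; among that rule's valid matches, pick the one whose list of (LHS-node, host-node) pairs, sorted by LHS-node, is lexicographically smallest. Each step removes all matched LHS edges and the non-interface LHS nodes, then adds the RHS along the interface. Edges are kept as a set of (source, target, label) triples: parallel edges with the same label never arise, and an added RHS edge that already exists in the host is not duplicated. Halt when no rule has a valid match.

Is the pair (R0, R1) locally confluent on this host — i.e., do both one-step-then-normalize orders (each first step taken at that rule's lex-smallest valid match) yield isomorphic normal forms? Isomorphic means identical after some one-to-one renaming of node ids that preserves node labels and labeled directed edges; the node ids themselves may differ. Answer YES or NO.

branch R0-first: apply at {0↦5, 1↦6, 2↦7, 3↦0} → |E|=6, then 1 more step(s) → NF |V|=5 |E|=5 V={0:B, 1:A, 2:B, 3:C, 4:C} E=0-r->1 1-r->0 2-r->2 3-q->2 3-r->3
branch R1-first: apply at {0↦4, 1↦1} → |E|=8, then 1 more step(s) → NF |V|=5 |E|=5 V={0:B, 1:A, 2:B, 3:C, 7:C} E=0-r->1 1-r->0 2-r->2 3-q->2 3-r->3
graphs isomorphic (equal up to label-preserving node renaming)

Answer: YES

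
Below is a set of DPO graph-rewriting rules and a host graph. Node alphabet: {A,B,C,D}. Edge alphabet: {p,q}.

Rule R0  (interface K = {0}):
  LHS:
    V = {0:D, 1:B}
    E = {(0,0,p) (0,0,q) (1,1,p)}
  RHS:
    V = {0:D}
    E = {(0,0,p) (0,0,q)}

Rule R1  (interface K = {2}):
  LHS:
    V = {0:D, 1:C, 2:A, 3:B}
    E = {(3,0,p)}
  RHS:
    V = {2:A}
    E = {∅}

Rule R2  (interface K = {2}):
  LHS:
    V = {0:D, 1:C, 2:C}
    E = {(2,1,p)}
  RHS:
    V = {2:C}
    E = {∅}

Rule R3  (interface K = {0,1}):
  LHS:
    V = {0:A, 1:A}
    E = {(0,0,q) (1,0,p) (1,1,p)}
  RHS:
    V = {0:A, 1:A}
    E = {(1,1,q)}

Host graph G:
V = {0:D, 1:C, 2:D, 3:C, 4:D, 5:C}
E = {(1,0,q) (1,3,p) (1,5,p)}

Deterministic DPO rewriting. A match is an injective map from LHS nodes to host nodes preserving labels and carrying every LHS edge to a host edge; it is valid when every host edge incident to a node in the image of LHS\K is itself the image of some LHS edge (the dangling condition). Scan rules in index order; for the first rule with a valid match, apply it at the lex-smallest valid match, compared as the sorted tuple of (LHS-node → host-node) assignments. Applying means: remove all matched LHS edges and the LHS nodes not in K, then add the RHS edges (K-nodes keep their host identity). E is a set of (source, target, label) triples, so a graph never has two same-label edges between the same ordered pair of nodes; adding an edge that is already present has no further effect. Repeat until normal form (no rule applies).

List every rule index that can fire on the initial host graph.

Answer: [R2]

Steps:
R0: no valid match — LHS pattern not found
R1: no valid match — LHS pattern not found
R2: 4 valid matches — {0↦2, 1↦3, 2↦1}, {0↦2, 1↦5, 2↦1}, {0↦4, 1↦3, 2↦1} (+1 more)
R3: no valid match — LHS pattern not found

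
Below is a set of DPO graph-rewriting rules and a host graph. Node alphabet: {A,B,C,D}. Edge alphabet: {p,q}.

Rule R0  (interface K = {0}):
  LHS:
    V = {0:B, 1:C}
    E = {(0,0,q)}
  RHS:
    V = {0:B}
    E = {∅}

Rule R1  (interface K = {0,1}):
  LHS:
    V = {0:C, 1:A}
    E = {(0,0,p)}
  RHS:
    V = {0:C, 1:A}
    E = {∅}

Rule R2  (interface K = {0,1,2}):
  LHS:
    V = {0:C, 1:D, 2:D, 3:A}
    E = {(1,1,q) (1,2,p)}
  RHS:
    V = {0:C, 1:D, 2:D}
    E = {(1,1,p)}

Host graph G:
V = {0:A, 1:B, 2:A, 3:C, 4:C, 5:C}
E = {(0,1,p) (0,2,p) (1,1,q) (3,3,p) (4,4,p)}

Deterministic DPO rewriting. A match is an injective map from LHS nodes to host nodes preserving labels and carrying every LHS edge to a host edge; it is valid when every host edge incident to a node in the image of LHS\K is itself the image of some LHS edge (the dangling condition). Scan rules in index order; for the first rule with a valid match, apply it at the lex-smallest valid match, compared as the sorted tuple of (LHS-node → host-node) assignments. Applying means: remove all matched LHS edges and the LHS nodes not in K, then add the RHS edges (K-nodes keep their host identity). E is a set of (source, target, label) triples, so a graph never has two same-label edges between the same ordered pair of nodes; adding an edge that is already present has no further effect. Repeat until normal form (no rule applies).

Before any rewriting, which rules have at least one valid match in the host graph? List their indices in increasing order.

Answer: [R0,R1]

Steps:
R0: 1 valid match — {0↦1, 1↦5}
R1: 4 valid matches — {0↦3, 1↦0}, {0↦3, 1↦2}, {0↦4, 1↦0} (+1 more)
R2: no valid match — LHS pattern not found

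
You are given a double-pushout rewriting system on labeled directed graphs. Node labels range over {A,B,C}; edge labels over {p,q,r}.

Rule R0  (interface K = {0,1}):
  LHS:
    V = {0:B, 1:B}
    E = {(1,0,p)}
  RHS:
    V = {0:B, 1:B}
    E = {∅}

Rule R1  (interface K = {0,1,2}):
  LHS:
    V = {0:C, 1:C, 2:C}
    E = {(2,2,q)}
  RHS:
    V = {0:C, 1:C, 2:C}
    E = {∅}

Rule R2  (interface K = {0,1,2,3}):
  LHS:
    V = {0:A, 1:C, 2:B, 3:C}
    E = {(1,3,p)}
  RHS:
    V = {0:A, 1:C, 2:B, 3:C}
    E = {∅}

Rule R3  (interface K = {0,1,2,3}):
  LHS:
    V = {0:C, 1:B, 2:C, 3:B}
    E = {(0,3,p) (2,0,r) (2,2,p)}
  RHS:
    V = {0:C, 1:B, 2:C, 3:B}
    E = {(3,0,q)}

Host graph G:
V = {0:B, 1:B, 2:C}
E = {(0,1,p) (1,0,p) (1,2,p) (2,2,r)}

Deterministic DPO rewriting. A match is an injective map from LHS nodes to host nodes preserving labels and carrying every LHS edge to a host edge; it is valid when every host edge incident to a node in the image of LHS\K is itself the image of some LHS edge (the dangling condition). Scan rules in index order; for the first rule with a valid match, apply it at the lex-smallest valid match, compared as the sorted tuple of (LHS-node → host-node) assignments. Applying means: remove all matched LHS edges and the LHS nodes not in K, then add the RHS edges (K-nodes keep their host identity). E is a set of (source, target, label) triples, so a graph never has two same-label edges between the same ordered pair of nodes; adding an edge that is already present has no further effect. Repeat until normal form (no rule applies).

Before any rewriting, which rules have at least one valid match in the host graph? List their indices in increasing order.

R0: 2 valid matches — {0↦0, 1↦1}, {0↦1, 1↦0}
R1: no valid match — LHS pattern not found
R2: no valid match — LHS pattern not found
R3: no valid match — LHS pattern not found

Answer: [R0]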